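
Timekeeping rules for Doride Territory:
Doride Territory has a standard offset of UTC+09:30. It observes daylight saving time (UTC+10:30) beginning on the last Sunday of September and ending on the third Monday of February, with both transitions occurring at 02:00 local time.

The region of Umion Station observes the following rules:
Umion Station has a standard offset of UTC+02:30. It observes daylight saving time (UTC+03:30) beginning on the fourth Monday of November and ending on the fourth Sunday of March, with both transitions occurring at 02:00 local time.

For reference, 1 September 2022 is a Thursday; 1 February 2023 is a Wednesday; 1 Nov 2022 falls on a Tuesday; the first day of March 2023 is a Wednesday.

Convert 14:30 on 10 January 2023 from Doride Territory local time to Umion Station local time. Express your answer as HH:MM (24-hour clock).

1 September 2022 is a Thursday, so Sundays fall on 4, 11, 18, 25; the last is September 25.
1 February 2023 is a Wednesday, so the first Monday is February 6 and the third is February 20.
10 January 2023 lies within the daylight-saving period (25 September 2022 – 20 February 2023), so Doride Territory is on daylight time, UTC+10:30.
14:30 Doride Territory − 10h30m = 04:00 UTC.
1 November 2022 is a Tuesday, so the first Monday is November 7 and the fourth is November 28.
1 March 2023 is a Wednesday, so the first Sunday is March 5 and the fourth is March 26.
At the standard offset (UTC+02:30), 04:00 UTC + 2h30m = 06:30 Umion Station standard time.
The standard-time date in Umion Station, 10 January 2023, falls between 28 November 2022 and 26 March 2023, so daylight saving is in effect and Umion Station is at UTC+03:30.
04:00 UTC + 3h30m = 07:30 Umion Station.

07:30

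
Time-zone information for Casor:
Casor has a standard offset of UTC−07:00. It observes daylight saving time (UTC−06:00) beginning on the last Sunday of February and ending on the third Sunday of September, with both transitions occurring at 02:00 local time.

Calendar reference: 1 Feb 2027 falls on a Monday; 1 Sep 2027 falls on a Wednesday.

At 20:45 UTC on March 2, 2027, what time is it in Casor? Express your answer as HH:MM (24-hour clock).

1 February 2027 is a Monday, so Sundays fall on 7, 14, 21, 28; the last is February 28.
1 September 2027 is a Wednesday, so the first Sunday is September 5 and the third is September 19.
At the standard offset (UTC−07:00), 20:45 UTC − 7h = 13:45 Casor standard time.
Daylight saving runs 28 February – 19 September; the standard-time date in Casor, March 2, 2027, is inside that window, so Casor is at UTC−06:00.
20:45 UTC − 6h = 14:45 local.

14:45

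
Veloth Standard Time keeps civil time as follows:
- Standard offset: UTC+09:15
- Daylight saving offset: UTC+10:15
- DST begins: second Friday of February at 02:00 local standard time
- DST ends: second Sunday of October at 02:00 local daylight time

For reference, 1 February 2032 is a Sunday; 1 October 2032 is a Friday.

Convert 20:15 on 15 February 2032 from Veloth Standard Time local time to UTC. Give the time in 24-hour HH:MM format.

1 February 2032 is a Sunday, so the first Friday is February 6 and the second is February 13.
1 October 2032 is a Friday, so the first Sunday is October 3 and the second is October 10.
Daylight saving runs 13 February – 10 October; 15 February 2032 is inside that window, so Veloth Standard Time is at UTC+10:15.
20:15 local − 10h15m = 10:00 UTC.

10:00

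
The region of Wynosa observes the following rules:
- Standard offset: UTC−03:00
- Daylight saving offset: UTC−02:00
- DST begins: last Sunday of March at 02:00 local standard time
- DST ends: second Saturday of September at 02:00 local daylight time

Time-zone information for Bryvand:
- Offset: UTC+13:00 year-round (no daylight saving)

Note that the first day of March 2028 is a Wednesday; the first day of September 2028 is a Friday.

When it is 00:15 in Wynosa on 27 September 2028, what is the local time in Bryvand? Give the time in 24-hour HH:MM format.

16:15

1 March 2028 is a Wednesday, so Sundays fall on 5, 12, 19, 26; the last is March 26.
1 September 2028 is a Friday, so the first Saturday is September 2 and the second is September 9.
27 September 2028 does not fall between 26 March and 9 September, so daylight saving is not in effect and Wynosa is at UTC−03:00.
00:15 Wynosa + 3h = 03:15 UTC.
Bryvand stays on UTC+13:00 all year.
03:15 UTC + 13h = 16:15 Bryvand.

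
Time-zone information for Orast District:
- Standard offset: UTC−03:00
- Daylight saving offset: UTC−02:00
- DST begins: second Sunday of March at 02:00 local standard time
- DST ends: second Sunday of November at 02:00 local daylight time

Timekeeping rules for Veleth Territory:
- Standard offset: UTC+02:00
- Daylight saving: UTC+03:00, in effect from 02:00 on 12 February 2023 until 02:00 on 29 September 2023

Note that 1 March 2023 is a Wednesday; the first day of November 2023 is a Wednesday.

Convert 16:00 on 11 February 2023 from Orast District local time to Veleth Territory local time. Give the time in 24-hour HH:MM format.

21:00

1 March 2023 is a Wednesday, so the first Sunday is March 5 and the second is March 12.
1 November 2023 is a Wednesday, so the first Sunday is November 5 and the second is November 12.
11 February 2023 does not fall between 12 March and 12 November, so daylight saving is not in effect and Orast District is at UTC−03:00.
16:00 Orast District + 3h = 19:00 UTC.
At the standard offset (UTC+02:00), 19:00 UTC + 2h = 21:00 Veleth Territory standard time.
Daylight saving runs 12 February – 29 September; the standard-time date in Veleth Territory, 11 February 2023, is outside that window, so Veleth Territory is on standard time at UTC+02:00.
19:00 UTC + 2h = 21:00 Veleth Territory.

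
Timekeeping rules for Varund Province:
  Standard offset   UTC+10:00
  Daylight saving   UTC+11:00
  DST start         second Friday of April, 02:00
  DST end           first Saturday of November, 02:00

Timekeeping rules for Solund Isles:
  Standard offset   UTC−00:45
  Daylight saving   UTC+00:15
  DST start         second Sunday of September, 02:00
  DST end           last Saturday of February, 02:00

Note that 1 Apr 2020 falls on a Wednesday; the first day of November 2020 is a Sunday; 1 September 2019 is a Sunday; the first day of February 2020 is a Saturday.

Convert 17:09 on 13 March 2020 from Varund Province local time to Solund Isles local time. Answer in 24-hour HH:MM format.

1 April 2020 is a Wednesday, so the first Friday is April 3 and the second is April 10.
1 November 2020 is a Sunday, so the first Saturday is November 7.
Daylight saving runs 10 April – 7 November; 13 March 2020 is outside that window, so Varund Province is on standard time at UTC+10:00.
17:09 Varund Province − 10h = 07:09 UTC.
1 September 2019 is a Sunday, so the first Sunday is September 1 and the second is September 8.
1 February 2020 is a Saturday, so Saturdays fall on 1, 8, 15, 22, 29; the last is February 29.
At the standard offset (UTC−00:45), 07:09 UTC − 0h45m = 06:24 Solund Isles standard time.
The standard-time date in Solund Isles, 13 March 2020, is outside the daylight-saving period (8 September 2019 – 29 February 2020), so Solund Isles is on standard time, UTC−00:45.
07:09 UTC − 0h45m = 06:24 Solund Isles.

06:24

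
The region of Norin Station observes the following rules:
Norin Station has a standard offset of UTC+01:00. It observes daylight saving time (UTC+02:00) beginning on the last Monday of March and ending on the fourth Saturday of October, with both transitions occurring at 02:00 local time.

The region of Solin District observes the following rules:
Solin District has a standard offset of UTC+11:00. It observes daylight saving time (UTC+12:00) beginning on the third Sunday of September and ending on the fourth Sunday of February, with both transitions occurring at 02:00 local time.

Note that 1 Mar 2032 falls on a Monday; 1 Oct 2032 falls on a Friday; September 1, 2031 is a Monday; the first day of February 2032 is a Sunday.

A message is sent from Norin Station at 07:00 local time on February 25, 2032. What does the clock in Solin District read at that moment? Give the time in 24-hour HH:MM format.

17:00

1 March 2032 is a Monday, so Mondays fall on 1, 8, 15, 22, 29; the last is March 29.
1 October 2032 is a Friday, so the first Saturday is October 2 and the fourth is October 23.
Daylight saving runs 29 March – 23 October; February 25, 2032 is outside that window, so Norin Station is on standard time at UTC+01:00.
07:00 Norin Station − 1h = 06:00 UTC.
1 September 2031 is a Monday, so the first Sunday is September 7 and the third is September 21.
1 February 2032 is a Sunday, so the first Sunday is February 1 and the fourth is February 22.
At the standard offset (UTC+11:00), 06:00 UTC + 11h = 17:00 Solin District standard time.
Daylight saving runs 21 September 2031 – 22 February 2032; the standard-time date in Solin District, February 25, 2032, is outside that window, so Solin District is on standard time at UTC+11:00.
06:00 UTC + 11h = 17:00 Solin District.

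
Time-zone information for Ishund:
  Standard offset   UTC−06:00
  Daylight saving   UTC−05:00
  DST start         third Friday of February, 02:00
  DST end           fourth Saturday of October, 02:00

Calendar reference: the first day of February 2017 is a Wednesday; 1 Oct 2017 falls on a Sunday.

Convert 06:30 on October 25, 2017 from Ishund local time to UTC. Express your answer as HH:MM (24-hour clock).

1 February 2017 is a Wednesday, so the first Friday is February 3 and the third is February 17.
1 October 2017 is a Sunday, so the first Saturday is October 7 and the fourth is October 28.
October 25, 2017 lies within the daylight-saving period (17 February – 28 October), so Ishund is on daylight time, UTC−05:00.
06:30 local + 5h = 11:30 UTC.

11:30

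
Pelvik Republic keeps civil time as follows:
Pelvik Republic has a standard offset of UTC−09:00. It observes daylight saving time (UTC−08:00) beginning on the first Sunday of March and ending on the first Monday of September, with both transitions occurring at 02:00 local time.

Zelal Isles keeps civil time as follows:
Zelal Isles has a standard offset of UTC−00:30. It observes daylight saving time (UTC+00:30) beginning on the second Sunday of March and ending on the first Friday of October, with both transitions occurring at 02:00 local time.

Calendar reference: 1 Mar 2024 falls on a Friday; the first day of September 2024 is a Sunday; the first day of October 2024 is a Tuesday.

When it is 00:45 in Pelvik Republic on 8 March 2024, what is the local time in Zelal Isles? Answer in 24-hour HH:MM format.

1 March 2024 is a Friday, so the first Sunday is March 3.
1 September 2024 is a Sunday, so the first Monday is September 2.
Daylight saving runs 3 March – 2 September; 8 March 2024 is inside that window, so Pelvik Republic is at UTC−08:00.
00:45 Pelvik Republic + 8h = 08:45 UTC.
1 March 2024 is a Friday, so the first Sunday is March 3 and the second is March 10.
1 October 2024 is a Tuesday, so the first Friday is October 4.
At the standard offset (UTC−00:30), 08:45 UTC − 0h30m = 08:15 Zelal Isles standard time.
The standard-time date in Zelal Isles, 8 March 2024, does not fall between 10 March and 4 October, so daylight saving is not in effect and Zelal Isles is at UTC−00:30.
08:45 UTC − 0h30m = 08:15 Zelal Isles.

08:15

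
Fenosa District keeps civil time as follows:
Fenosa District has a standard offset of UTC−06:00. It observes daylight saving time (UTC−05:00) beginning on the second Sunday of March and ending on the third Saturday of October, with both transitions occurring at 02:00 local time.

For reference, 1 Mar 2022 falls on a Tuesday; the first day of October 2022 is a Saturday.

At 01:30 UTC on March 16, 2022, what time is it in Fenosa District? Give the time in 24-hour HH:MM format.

20:30

1 March 2022 is a Tuesday, so the first Sunday is March 6 and the second is March 13.
1 October 2022 is a Saturday, so the first Saturday is October 1 and the third is October 15.
At the standard offset (UTC−06:00), 01:30 UTC − 6h = 19:30 Fenosa District standard time (rolling into the previous day, 15 March 2022).
Daylight saving runs 13 March – 15 October; the standard-time date in Fenosa District, March 15, 2022, is inside that window, so Fenosa District is at UTC−05:00.
01:30 UTC − 5h = 20:30 local (rolling into the previous day, 15 March 2022).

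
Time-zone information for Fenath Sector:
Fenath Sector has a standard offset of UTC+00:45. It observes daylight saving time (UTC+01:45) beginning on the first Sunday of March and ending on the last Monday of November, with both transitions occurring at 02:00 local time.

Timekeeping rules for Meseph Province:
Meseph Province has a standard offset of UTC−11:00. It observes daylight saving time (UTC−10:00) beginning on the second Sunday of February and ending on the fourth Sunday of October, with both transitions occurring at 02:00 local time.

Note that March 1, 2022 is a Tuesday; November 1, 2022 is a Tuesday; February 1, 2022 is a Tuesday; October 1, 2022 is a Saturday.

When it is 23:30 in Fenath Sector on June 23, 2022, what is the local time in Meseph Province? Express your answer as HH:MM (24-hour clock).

1 March 2022 is a Tuesday, so the first Sunday is March 6.
1 November 2022 is a Tuesday, so Mondays fall on 7, 14, 21, 28; the last is November 28.
June 23, 2022 lies within the daylight-saving period (6 March – 28 November), so Fenath Sector is on daylight time, UTC+01:45.
23:30 Fenath Sector − 1h45m = 21:45 UTC.
1 February 2022 is a Tuesday, so the first Sunday is February 6 and the second is February 13.
1 October 2022 is a Saturday, so the first Sunday is October 2 and the fourth is October 23.
At the standard offset (UTC−11:00), 21:45 UTC − 11h = 10:45 Meseph Province standard time.
Daylight saving runs 13 February – 23 October; the standard-time date in Meseph Province, June 23, 2022, is inside that window, so Meseph Province is at UTC−10:00.
21:45 UTC − 10h = 11:45 Meseph Province.

11:45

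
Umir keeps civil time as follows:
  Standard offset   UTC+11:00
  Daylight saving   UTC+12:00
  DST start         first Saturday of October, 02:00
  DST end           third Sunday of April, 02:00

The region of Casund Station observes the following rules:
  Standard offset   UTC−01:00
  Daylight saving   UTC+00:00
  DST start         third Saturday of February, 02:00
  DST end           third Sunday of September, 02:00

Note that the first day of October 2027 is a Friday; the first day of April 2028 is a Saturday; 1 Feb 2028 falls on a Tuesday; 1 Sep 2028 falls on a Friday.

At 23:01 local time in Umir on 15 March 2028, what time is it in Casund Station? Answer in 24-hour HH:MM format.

11:01

1 October 2027 is a Friday, so the first Saturday is October 2.
1 April 2028 is a Saturday, so the first Sunday is April 2 and the third is April 16.
15 March 2028 lies within the daylight-saving period (2 October 2027 – 16 April 2028), so Umir is on daylight time, UTC+12:00.
23:01 Umir − 12h = 11:01 UTC.
1 February 2028 is a Tuesday, so the first Saturday is February 5 and the third is February 19.
1 September 2028 is a Friday, so the first Sunday is September 3 and the third is September 17.
At the standard offset (UTC−01:00), 11:01 UTC − 1h = 10:01 Casund Station standard time.
The standard-time date in Casund Station, 15 March 2028, falls between 19 February and 17 September, so daylight saving is in effect and Casund Station is at UTC+00:00.
11:01 UTC + 0h = 11:01 Casund Station.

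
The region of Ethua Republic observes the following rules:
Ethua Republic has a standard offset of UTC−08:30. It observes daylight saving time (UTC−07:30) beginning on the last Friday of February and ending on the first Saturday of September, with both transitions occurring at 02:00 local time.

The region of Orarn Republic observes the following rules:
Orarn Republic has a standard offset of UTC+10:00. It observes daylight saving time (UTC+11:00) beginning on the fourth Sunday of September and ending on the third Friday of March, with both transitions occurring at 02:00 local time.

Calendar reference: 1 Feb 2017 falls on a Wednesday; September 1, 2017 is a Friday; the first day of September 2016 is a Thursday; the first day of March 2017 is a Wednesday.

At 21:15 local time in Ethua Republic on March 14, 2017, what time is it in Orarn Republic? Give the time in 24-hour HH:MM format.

1 February 2017 is a Wednesday, so Fridays fall on 3, 10, 17, 24; the last is February 24.
1 September 2017 is a Friday, so the first Saturday is September 2.
Daylight saving runs 24 February – 2 September; March 14, 2017 is inside that window, so Ethua Republic is at UTC−07:30.
21:15 Ethua Republic + 7h30m = 04:45 UTC (rolling into the next day, 15 March 2017).
1 September 2016 is a Thursday, so the first Sunday is September 4 and the fourth is September 25.
1 March 2017 is a Wednesday, so the first Friday is March 3 and the third is March 17.
At the standard offset (UTC+10:00), 04:45 UTC + 10h = 14:45 Orarn Republic standard time.
The standard-time date in Orarn Republic, March 15, 2017, lies within the daylight-saving period (25 September 2016 – 17 March 2017), so Orarn Republic is on daylight time, UTC+11:00.
04:45 UTC + 11h = 15:45 Orarn Republic.

15:45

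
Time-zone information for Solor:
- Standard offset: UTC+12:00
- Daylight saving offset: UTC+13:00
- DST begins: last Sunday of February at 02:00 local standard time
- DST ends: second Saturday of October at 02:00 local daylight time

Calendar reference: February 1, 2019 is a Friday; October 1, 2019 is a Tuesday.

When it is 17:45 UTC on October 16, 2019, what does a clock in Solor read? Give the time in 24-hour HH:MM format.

05:45

1 February 2019 is a Friday, so Sundays fall on 3, 10, 17, 24; the last is February 24.
1 October 2019 is a Tuesday, so the first Saturday is October 5 and the second is October 12.
At the standard offset (UTC+12:00), 17:45 UTC + 12h = 05:45 Solor standard time (rolling into the next day, 17 October 2019).
Daylight saving runs 24 February – 12 October; the standard-time date in Solor, October 17, 2019, is outside that window, so Solor is on standard time at UTC+12:00.
17:45 UTC + 12h = 05:45 local (rolling into the next day, 17 October 2019).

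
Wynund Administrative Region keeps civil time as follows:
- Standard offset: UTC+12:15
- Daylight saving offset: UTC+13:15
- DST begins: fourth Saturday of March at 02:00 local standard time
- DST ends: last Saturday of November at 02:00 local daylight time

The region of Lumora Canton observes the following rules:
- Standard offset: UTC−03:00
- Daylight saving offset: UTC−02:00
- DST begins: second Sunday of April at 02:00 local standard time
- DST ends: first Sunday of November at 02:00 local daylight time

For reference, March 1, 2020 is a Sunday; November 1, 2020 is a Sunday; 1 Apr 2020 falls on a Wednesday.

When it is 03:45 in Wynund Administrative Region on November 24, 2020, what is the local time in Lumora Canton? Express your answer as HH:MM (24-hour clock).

11:30

1 March 2020 is a Sunday, so the first Saturday is March 7 and the fourth is March 28.
1 November 2020 is a Sunday, so Saturdays fall on 7, 14, 21, 28; the last is November 28.
November 24, 2020 falls between 28 March and 28 November, so daylight saving is in effect and Wynund Administrative Region is at UTC+13:15.
03:45 Wynund Administrative Region − 13h15m = 14:30 UTC (rolling into the previous day, 23 November 2020).
1 April 2020 is a Wednesday, so the first Sunday is April 5 and the second is April 12.
1 November 2020 is a Sunday, so the first Sunday is November 1.
At the standard offset (UTC−03:00), 14:30 UTC − 3h = 11:30 Lumora Canton standard time.
The standard-time date in Lumora Canton, November 23, 2020, is outside the daylight-saving period (12 April – 1 November), so Lumora Canton is on standard time, UTC−03:00.
14:30 UTC − 3h = 11:30 Lumora Canton.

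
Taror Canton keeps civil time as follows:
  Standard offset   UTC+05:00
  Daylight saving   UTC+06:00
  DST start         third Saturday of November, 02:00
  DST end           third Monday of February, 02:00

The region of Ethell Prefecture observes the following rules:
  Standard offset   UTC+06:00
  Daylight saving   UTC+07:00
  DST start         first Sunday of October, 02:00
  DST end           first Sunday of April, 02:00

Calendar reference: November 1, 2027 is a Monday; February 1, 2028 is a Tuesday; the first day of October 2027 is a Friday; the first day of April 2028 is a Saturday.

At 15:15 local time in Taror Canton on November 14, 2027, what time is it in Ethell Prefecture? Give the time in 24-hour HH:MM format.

1 November 2027 is a Monday, so the first Saturday is November 6 and the third is November 20.
1 February 2028 is a Tuesday, so the first Monday is February 7 and the third is February 21.
November 14, 2027 is outside the daylight-saving period (20 November 2027 – 21 February 2028), so Taror Canton is on standard time, UTC+05:00.
15:15 Taror Canton − 5h = 10:15 UTC.
1 October 2027 is a Friday, so the first Sunday is October 3.
1 April 2028 is a Saturday, so the first Sunday is April 2.
At the standard offset (UTC+06:00), 10:15 UTC + 6h = 16:15 Ethell Prefecture standard time.
Daylight saving runs 3 October 2027 – 2 April 2028; the standard-time date in Ethell Prefecture, November 14, 2027, is inside that window, so Ethell Prefecture is at UTC+07:00.
10:15 UTC + 7h = 17:15 Ethell Prefecture.

17:15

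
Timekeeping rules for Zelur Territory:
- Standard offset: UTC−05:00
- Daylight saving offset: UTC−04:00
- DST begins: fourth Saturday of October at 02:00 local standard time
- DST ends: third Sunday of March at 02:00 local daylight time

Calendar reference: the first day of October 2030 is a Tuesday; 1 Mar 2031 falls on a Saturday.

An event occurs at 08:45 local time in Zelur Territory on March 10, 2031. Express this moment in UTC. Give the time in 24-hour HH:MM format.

12:45

1 October 2030 is a Tuesday, so the first Saturday is October 5 and the fourth is October 26.
1 March 2031 is a Saturday, so the first Sunday is March 2 and the third is March 16.
March 10, 2031 falls between 26 October 2030 and 16 March 2031, so daylight saving is in effect and Zelur Territory is at UTC−04:00.
08:45 local + 4h = 12:45 UTC.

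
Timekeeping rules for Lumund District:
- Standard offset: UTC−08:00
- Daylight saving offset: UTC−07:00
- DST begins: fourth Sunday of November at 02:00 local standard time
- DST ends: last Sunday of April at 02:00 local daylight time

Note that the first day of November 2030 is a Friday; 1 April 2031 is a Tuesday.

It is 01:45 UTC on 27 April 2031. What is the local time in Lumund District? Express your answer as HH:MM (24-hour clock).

1 November 2030 is a Friday, so the first Sunday is November 3 and the fourth is November 24.
1 April 2031 is a Tuesday, so Sundays fall on 6, 13, 20, 27; the last is April 27.
At the standard offset (UTC−08:00), 01:45 UTC − 8h = 17:45 Lumund District standard time (rolling into the previous day, 26 April 2031).
Daylight saving runs 24 November 2030 – 27 April 2031; the standard-time date in Lumund District, 26 April 2031, is inside that window, so Lumund District is at UTC−07:00.
01:45 UTC − 7h = 18:45 local (rolling into the previous day, 26 April 2031).

18:45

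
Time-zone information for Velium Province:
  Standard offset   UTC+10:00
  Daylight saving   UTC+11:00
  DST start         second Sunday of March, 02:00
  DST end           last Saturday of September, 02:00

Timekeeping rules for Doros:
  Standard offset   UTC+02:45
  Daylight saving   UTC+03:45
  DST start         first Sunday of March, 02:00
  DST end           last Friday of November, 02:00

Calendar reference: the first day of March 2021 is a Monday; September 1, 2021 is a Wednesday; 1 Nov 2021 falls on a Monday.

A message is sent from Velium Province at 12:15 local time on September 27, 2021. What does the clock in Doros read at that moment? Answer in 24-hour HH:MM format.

1 March 2021 is a Monday, so the first Sunday is March 7 and the second is March 14.
1 September 2021 is a Wednesday, so Saturdays fall on 4, 11, 18, 25; the last is September 25.
September 27, 2021 is outside the daylight-saving period (14 March – 25 September), so Velium Province is on standard time, UTC+10:00.
12:15 Velium Province − 10h = 02:15 UTC.
1 March 2021 is a Monday, so the first Sunday is March 7.
1 November 2021 is a Monday, so Fridays fall on 5, 12, 19, 26; the last is November 26.
At the standard offset (UTC+02:45), 02:15 UTC + 2h45m = 05:00 Doros standard time.
Daylight saving runs 7 March – 26 November; the standard-time date in Doros, September 27, 2021, is inside that window, so Doros is at UTC+03:45.
02:15 UTC + 3h45m = 06:00 Doros.

06:00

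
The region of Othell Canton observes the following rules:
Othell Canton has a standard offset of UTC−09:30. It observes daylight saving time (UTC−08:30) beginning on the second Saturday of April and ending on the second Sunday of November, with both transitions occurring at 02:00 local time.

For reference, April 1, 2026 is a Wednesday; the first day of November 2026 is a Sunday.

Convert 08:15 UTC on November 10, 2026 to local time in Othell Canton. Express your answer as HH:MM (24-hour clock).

22:45

1 April 2026 is a Wednesday, so the first Saturday is April 4 and the second is April 11.
1 November 2026 is a Sunday, so the first Sunday is November 1 and the second is November 8.
At the standard offset (UTC−09:30), 08:15 UTC − 9h30m = 22:45 Othell Canton standard time (rolling into the previous day, 9 November 2026).
The standard-time date in Othell Canton, November 9, 2026, is outside the daylight-saving period (11 April – 8 November), so Othell Canton is on standard time, UTC−09:30.
08:15 UTC − 9h30m = 22:45 local (rolling into the previous day, 9 November 2026).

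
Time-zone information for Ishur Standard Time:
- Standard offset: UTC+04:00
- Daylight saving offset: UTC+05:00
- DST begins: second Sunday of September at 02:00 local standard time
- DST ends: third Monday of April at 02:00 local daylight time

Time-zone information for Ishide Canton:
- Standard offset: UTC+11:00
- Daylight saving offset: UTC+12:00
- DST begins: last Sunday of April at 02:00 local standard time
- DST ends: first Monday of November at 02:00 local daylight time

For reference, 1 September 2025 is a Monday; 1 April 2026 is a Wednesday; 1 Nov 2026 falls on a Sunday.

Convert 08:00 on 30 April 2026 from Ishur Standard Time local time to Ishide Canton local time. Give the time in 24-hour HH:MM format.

16:00

1 September 2025 is a Monday, so the first Sunday is September 7 and the second is September 14.
1 April 2026 is a Wednesday, so the first Monday is April 6 and the third is April 20.
30 April 2026 does not fall between 14 September 2025 and 20 April 2026, so daylight saving is not in effect and Ishur Standard Time is at UTC+04:00.
08:00 Ishur Standard Time − 4h = 04:00 UTC.
1 April 2026 is a Wednesday, so Sundays fall on 5, 12, 19, 26; the last is April 26.
1 November 2026 is a Sunday, so the first Monday is November 2.
At the standard offset (UTC+11:00), 04:00 UTC + 11h = 15:00 Ishide Canton standard time.
Daylight saving runs 26 April – 2 November; the standard-time date in Ishide Canton, 30 April 2026, is inside that window, so Ishide Canton is at UTC+12:00.
04:00 UTC + 12h = 16:00 Ishide Canton.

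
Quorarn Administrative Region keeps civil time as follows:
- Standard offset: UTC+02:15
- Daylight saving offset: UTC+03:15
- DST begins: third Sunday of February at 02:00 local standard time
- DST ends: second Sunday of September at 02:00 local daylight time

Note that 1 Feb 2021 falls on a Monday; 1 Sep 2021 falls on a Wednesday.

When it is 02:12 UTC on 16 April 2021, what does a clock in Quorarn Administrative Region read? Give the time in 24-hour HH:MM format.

05:27

1 February 2021 is a Monday, so the first Sunday is February 7 and the third is February 21.
1 September 2021 is a Wednesday, so the first Sunday is September 5 and the second is September 12.
At the standard offset (UTC+02:15), 02:12 UTC + 2h15m = 04:27 Quorarn Administrative Region standard time.
The standard-time date in Quorarn Administrative Region, 16 April 2021, lies within the daylight-saving period (21 February – 12 September), so Quorarn Administrative Region is on daylight time, UTC+03:15.
02:12 UTC + 3h15m = 05:27 local.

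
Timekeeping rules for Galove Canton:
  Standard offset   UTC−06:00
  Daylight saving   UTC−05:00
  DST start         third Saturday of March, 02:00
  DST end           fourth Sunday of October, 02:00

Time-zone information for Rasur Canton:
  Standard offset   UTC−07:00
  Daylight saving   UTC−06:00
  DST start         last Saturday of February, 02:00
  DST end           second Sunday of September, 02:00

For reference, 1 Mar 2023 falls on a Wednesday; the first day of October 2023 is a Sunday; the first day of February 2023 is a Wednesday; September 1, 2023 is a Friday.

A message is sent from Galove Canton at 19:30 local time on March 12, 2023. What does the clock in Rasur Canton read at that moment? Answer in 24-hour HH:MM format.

19:30

1 March 2023 is a Wednesday, so the first Saturday is March 4 and the third is March 18.
1 October 2023 is a Sunday, so the first Sunday is October 1 and the fourth is October 22.
March 12, 2023 is outside the daylight-saving period (18 March – 22 October), so Galove Canton is on standard time, UTC−06:00.
19:30 Galove Canton + 6h = 01:30 UTC (rolling into the next day, 13 March 2023).
1 February 2023 is a Wednesday, so Saturdays fall on 4, 11, 18, 25; the last is February 25.
1 September 2023 is a Friday, so the first Sunday is September 3 and the second is September 10.
At the standard offset (UTC−07:00), 01:30 UTC − 7h = 18:30 Rasur Canton standard time (rolling into the previous day, 12 March 2023).
Daylight saving runs 25 February – 10 September; the standard-time date in Rasur Canton, March 12, 2023, is inside that window, so Rasur Canton is at UTC−06:00.
01:30 UTC − 6h = 19:30 Rasur Canton (rolling into the previous day, 12 March 2023).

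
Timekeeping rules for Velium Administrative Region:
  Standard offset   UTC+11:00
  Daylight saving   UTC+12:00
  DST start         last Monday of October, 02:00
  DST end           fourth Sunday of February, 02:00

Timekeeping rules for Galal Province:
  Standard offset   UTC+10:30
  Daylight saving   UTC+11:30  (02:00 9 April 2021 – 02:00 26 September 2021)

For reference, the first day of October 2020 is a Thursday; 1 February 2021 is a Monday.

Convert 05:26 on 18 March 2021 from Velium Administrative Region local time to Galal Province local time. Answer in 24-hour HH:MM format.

1 October 2020 is a Thursday, so Mondays fall on 5, 12, 19, 26; the last is October 26.
1 February 2021 is a Monday, so the first Sunday is February 7 and the fourth is February 28.
18 March 2021 is outside the daylight-saving period (26 October 2020 – 28 February 2021), so Velium Administrative Region is on standard time, UTC+11:00.
05:26 Velium Administrative Region − 11h = 18:26 UTC (rolling into the previous day, 17 March 2021).
At the standard offset (UTC+10:30), 18:26 UTC + 10h30m = 04:56 Galal Province standard time (rolling into the next day, 18 March 2021).
Daylight saving runs 9 April – 26 September; the standard-time date in Galal Province, 18 March 2021, is outside that window, so Galal Province is on standard time at UTC+10:30.
18:26 UTC + 10h30m = 04:56 Galal Province (rolling into the next day, 18 March 2021).

04:56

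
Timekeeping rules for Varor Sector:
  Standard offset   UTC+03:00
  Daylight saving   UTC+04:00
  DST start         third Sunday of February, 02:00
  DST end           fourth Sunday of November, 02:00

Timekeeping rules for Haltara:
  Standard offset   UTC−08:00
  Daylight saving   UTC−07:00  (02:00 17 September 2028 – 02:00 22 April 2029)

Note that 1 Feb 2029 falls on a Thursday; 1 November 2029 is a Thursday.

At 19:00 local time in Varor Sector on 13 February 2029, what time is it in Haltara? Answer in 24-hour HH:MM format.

1 February 2029 is a Thursday, so the first Sunday is February 4 and the third is February 18.
1 November 2029 is a Thursday, so the first Sunday is November 4 and the fourth is November 25.
13 February 2029 is outside the daylight-saving period (18 February – 25 November), so Varor Sector is on standard time, UTC+03:00.
19:00 Varor Sector − 3h = 16:00 UTC.
At the standard offset (UTC−08:00), 16:00 UTC − 8h = 08:00 Haltara standard time.
The standard-time date in Haltara, 13 February 2029, falls between 17 September 2028 and 22 April 2029, so daylight saving is in effect and Haltara is at UTC−07:00.
16:00 UTC − 7h = 09:00 Haltara.

09:00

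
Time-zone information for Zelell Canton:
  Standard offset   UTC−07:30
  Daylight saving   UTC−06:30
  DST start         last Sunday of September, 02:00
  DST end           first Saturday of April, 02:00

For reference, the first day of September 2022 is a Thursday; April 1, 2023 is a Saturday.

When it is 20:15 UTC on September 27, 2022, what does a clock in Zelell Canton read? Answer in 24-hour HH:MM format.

1 September 2022 is a Thursday, so Sundays fall on 4, 11, 18, 25; the last is September 25.
1 April 2023 is a Saturday, so the first Saturday is April 1.
At the standard offset (UTC−07:30), 20:15 UTC − 7h30m = 12:45 Zelell Canton standard time.
The standard-time date in Zelell Canton, September 27, 2022, lies within the daylight-saving period (25 September 2022 – 1 April 2023), so Zelell Canton is on daylight time, UTC−06:30.
20:15 UTC − 6h30m = 13:45 local.

13:45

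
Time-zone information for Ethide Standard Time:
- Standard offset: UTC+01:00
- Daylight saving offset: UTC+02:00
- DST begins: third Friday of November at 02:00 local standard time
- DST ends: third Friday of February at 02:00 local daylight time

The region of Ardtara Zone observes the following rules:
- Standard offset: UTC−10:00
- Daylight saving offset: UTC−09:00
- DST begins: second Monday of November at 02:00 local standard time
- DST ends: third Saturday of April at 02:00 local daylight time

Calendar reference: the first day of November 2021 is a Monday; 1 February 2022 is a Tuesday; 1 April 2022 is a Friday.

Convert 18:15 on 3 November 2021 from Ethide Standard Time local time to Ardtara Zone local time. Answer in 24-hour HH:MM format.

1 November 2021 is a Monday, so the first Friday is November 5 and the third is November 19.
1 February 2022 is a Tuesday, so the first Friday is February 4 and the third is February 18.
Daylight saving runs 19 November 2021 – 18 February 2022; 3 November 2021 is outside that window, so Ethide Standard Time is on standard time at UTC+01:00.
18:15 Ethide Standard Time − 1h = 17:15 UTC.
1 November 2021 is a Monday, so the first Monday is November 1 and the second is November 8.
1 April 2022 is a Friday, so the first Saturday is April 2 and the third is April 16.
At the standard offset (UTC−10:00), 17:15 UTC − 10h = 07:15 Ardtara Zone standard time.
The standard-time date in Ardtara Zone, 3 November 2021, does not fall between 8 November 2021 and 16 April 2022, so daylight saving is not in effect and Ardtara Zone is at UTC−10:00.
17:15 UTC − 10h = 07:15 Ardtara Zone.

07:15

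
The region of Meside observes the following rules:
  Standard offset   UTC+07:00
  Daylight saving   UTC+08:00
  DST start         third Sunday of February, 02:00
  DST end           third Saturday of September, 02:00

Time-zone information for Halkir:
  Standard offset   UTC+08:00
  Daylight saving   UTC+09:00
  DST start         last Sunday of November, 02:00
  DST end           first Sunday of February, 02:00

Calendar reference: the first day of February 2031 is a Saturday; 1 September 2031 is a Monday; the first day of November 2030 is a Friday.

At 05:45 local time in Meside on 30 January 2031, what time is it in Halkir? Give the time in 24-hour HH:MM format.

07:45

1 February 2031 is a Saturday, so the first Sunday is February 2 and the third is February 16.
1 September 2031 is a Monday, so the first Saturday is September 6 and the third is September 20.
30 January 2031 is outside the daylight-saving period (16 February – 20 September), so Meside is on standard time, UTC+07:00.
05:45 Meside − 7h = 22:45 UTC (rolling into the previous day, 29 January 2031).
1 November 2030 is a Friday, so Sundays fall on 3, 10, 17, 24; the last is November 24.
1 February 2031 is a Saturday, so the first Sunday is February 2.
At the standard offset (UTC+08:00), 22:45 UTC + 8h = 06:45 Halkir standard time (rolling into the next day, 30 January 2031).
The standard-time date in Halkir, 30 January 2031, falls between 24 November 2030 and 2 February 2031, so daylight saving is in effect and Halkir is at UTC+09:00.
22:45 UTC + 9h = 07:45 Halkir (rolling into the next day, 30 January 2031).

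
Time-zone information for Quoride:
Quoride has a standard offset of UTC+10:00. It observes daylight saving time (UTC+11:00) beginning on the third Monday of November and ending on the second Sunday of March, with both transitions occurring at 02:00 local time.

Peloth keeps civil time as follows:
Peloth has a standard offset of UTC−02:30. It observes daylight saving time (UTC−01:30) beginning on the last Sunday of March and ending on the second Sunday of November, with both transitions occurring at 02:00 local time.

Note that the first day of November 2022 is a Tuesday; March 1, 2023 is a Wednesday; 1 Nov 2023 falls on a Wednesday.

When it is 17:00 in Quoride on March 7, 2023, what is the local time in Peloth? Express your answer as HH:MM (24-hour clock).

1 November 2022 is a Tuesday, so the first Monday is November 7 and the third is November 21.
1 March 2023 is a Wednesday, so the first Sunday is March 5 and the second is March 12.
March 7, 2023 falls between 21 November 2022 and 12 March 2023, so daylight saving is in effect and Quoride is at UTC+11:00.
17:00 Quoride − 11h = 06:00 UTC.
1 March 2023 is a Wednesday, so Sundays fall on 5, 12, 19, 26; the last is March 26.
1 November 2023 is a Wednesday, so the first Sunday is November 5 and the second is November 12.
At the standard offset (UTC−02:30), 06:00 UTC − 2h30m = 03:30 Peloth standard time.
The standard-time date in Peloth, March 7, 2023, does not fall between 26 March and 12 November, so daylight saving is not in effect and Peloth is at UTC−02:30.
06:00 UTC − 2h30m = 03:30 Peloth.

03:30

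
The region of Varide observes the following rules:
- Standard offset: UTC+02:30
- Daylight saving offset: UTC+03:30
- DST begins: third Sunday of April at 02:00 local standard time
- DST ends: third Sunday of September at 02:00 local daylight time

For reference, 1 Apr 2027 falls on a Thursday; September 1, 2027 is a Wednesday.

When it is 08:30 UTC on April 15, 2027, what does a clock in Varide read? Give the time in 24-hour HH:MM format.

1 April 2027 is a Thursday, so the first Sunday is April 4 and the third is April 18.
1 September 2027 is a Wednesday, so the first Sunday is September 5 and the third is September 19.
At the standard offset (UTC+02:30), 08:30 UTC + 2h30m = 11:00 Varide standard time.
The standard-time date in Varide, April 15, 2027, is outside the daylight-saving period (18 April – 19 September), so Varide is on standard time, UTC+02:30.
08:30 UTC + 2h30m = 11:00 local.

11:00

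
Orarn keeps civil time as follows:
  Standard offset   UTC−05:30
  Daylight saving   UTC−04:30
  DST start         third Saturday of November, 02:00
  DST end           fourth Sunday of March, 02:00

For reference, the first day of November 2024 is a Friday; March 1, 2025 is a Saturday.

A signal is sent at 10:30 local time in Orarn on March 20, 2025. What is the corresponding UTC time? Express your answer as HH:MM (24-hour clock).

15:00

1 November 2024 is a Friday, so the first Saturday is November 2 and the third is November 16.
1 March 2025 is a Saturday, so the first Sunday is March 2 and the fourth is March 23.
March 20, 2025 falls between 16 November 2024 and 23 March 2025, so daylight saving is in effect and Orarn is at UTC−04:30.
10:30 local + 4h30m = 15:00 UTC.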